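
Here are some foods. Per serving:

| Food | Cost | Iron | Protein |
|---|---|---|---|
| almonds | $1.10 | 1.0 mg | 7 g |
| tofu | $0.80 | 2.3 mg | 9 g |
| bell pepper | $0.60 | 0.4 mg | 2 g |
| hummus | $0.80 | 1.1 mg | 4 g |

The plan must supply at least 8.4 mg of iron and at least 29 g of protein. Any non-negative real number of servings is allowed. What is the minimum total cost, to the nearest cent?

A basic optimal solution has at most two foods positive. Try each food alone and each pair with both targets met exactly.
almonds only: max(8.4/1.0, 29/7) = 8.4 servings → $9.24.
tofu only: max(8.4/2.3, 29/9) = 3.652 servings → $2.92.
bell pepper only: max(8.4/0.4, 29/2) = 21 servings → $12.60.
hummus only: max(8.4/1.1, 29/4) = 7.636 servings → $6.11.
almonds + tofu: intersection lies outside the first quadrant.
almonds + bell pepper: the both-tight solution has a negative serving — not a feasible corner.
almonds + hummus with both targets exact would need a negative amount; discard.
tofu + bell pepper: the both-tight solution has a negative serving — not a feasible corner.
tofu + hummus with both targets exact would need a negative amount; discard.
bell pepper + hummus with both targets exact would need a negative amount; discard.
So the least-cost plan costs $2.92.

$2.92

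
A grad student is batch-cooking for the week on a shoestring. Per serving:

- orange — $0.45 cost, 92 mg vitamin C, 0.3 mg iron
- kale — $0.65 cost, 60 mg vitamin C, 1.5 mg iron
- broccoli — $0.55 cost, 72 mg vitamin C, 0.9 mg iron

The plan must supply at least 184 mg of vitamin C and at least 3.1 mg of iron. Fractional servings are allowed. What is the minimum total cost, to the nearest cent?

$1.58

An LP optimum is at a vertex; with two nutrient constraints at most two foods are used. Check each candidate.
orange only: max(184/92, 3.1/0.3) = 10.33 servings → $4.65.
kale only: max(184/60, 3.1/1.5) = 3.067 servings → $1.99.
broccoli only: max(184/72, 3.1/0.9) = 3.444 servings → $1.89.
orange + kale with both tight: 0.75 servings and 1.917 servings → $1.58.
orange + broccoli: intersection lies outside the first quadrant.
kale + broccoli with both tight: 1.067 servings and 1.667 servings → $1.61.
Cheapest feasible corner: $1.58.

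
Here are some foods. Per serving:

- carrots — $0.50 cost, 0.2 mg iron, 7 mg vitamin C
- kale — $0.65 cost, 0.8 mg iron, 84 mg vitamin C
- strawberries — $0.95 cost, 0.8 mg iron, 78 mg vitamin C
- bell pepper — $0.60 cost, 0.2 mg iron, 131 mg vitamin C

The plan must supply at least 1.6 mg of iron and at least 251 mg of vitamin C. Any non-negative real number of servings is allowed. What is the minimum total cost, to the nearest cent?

An LP optimum is at a vertex; with two nutrient constraints at most two foods are used. Check each candidate.
carrots only: max(1.6/0.2, 251/7) = 35.86 servings → $17.93.
kale only: max(1.6/0.8, 251/84) = 2.988 servings → $1.94.
strawberries only: max(1.6/0.8, 251/78) = 3.218 servings → $3.06.
bell pepper only: max(1.6/0.2, 251/131) = 8 servings → $4.80.
carrots + kale with both targets exact would need a negative amount; discard.
carrots + strawberries: intersection lies outside the first quadrant.
carrots + bell pepper with both tight: 6.427 servings and 1.573 servings → $4.16.
kale + strawberries: intersection lies outside the first quadrant.
kale + bell pepper with both tight: 1.811 servings and 0.7545 servings → $1.63.
strawberries + bell pepper with both tight: 1.787 servings and 0.852 servings → $2.21.
The minimum over all feasible corners is $1.63.

$1.63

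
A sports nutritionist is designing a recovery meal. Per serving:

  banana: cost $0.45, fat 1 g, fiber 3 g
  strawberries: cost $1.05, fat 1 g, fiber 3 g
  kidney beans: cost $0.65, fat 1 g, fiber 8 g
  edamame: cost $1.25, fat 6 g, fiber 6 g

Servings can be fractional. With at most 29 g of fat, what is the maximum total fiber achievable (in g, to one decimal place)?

232.0 g

Fiber per g fat: kidney beans 8, banana 3, strawberries 3, edamame 1.
With no serving limits, spend the whole fat allowance on kidney beans: 29 g / 1 g × 8 g = 232.0 g.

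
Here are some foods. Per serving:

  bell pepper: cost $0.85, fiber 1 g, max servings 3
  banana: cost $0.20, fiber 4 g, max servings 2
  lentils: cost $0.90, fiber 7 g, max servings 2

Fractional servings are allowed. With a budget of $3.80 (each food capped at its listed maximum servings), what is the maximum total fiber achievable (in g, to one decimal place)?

Fiber per dollar: banana 20, lentils 7.778, bell pepper 1.176.
Take 2 servings of banana: spends $0.40, +8.0 g fiber (running total 8.0 g).
Take 2 servings of lentils: spends $1.80, +14.0 g fiber (running total 22.0 g).
Take 1.882 servings of bell pepper: spends $1.60, +1.9 g fiber (running total 23.9 g).
Filling greedily by fiber-per-dollar is optimal for one linear limit, giving 23.9 g.

23.9 g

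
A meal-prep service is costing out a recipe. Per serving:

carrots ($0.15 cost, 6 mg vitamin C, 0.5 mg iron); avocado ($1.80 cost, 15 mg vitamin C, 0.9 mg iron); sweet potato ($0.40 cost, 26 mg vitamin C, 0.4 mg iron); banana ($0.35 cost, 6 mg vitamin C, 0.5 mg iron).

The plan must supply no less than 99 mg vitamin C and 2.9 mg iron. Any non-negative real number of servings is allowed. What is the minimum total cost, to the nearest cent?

carrots only: max(99/6, 2.9/0.5) = 16.5 servings → $2.48.
avocado only: max(99/15, 2.9/0.9) = 6.6 servings → $11.88.
sweet potato only: max(99/26, 2.9/0.4) = 7.25 servings → $2.90.
banana only: max(99/6, 2.9/0.5) = 16.5 servings → $5.78.
carrots + avocado with both targets exact would need a negative amount; discard.
carrots + sweet potato with both tight: 3.377 servings and 3.028 servings → $1.72.
carrots + banana (both tight): parallel constraints — no distinct corner.
avocado + sweet potato with both tight: 2.057 servings and 2.621 servings → $4.75.
avocado + banana: intersection lies outside the first quadrant.
sweet potato + banana with both tight: 3.028 servings and 3.377 servings → $2.39.
So the least-cost plan costs $1.72.

$1.72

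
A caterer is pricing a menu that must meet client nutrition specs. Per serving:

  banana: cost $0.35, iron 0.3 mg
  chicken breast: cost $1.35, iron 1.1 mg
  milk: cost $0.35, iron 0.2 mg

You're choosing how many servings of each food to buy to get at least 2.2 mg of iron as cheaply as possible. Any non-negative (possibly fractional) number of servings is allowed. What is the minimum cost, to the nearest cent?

$2.57

Cost per mg of iron: banana $1.1667, chicken breast $1.2273, milk $1.7500.
With no serving limits, use only banana: 2.2 mg / 0.3 mg = 7.333 servings × $0.35 = $2.57.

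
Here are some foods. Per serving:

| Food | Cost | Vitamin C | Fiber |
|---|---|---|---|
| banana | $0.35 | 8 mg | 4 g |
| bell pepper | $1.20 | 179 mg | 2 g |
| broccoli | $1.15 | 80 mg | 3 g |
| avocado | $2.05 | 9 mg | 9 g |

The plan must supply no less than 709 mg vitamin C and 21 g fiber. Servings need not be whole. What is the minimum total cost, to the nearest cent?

Compare the cost at each extreme point of the feasible region.
banana only: max(709/8, 21/4) = 88.62 servings → $31.02.
bell pepper only: max(709/179, 21/2) = 10.5 servings → $12.60.
broccoli only: max(709/80, 21/3) = 8.863 servings → $10.19.
avocado only: max(709/9, 21/9) = 78.78 servings → $161.49.
banana + bell pepper with both tight: 3.344 servings and 3.811 servings → $5.74.
banana + broccoli with both targets exact would need a negative amount; discard.
banana + avocado: intersection lies outside the first quadrant.
bell pepper + broccoli with both tight: 1.186 servings and 6.21 servings → $8.56.
bell pepper + avocado with both tight: 3.887 servings and 1.47 servings → $7.68.
broccoli + avocado: the both-tight solution has a negative serving — not a feasible corner.
The minimum over all feasible corners is $5.74.

$5.74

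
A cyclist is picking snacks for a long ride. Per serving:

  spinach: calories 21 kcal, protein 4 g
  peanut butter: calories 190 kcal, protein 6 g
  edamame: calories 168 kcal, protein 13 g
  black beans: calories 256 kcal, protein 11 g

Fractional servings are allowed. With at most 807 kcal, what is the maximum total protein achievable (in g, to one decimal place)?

Protein per kcal: spinach 0.1905, edamame 0.07738, black beans 0.04297, peanut butter 0.03158.
With no serving limits, spend the whole calories allowance on spinach: 807 kcal / 21 kcal × 4 g = 153.7 g.

153.7 g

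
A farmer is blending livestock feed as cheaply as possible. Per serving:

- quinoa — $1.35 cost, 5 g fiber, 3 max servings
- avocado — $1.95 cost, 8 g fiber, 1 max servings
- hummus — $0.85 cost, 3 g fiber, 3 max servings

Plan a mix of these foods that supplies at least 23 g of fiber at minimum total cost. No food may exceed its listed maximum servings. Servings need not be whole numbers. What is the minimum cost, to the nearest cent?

$6.00

Cost per g of fiber: avocado $0.2437, quinoa $0.2700, hummus $0.2833.
Take 1 serving of avocado: +8.0 g fiber for $1.95 (total $1.95, still need 15.0 g).
Take 3 servings of quinoa: +15.0 g fiber for $4.05 (total $6.00, still need 0.0 g).
Filling from the cheapest source first is optimal under one linear minimum: $6.00.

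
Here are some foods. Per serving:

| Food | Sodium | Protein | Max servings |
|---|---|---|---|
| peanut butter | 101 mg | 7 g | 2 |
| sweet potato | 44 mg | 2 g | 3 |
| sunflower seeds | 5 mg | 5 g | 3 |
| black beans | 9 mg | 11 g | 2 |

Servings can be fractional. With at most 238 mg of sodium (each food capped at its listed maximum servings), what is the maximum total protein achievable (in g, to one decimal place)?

51.1 g

Protein per mg sodium: black beans 1.222, sunflower seeds 1, peanut butter 0.06931, sweet potato 0.04545.
Take 2 servings of black beans: uses 18 mg sodium, +22.0 g protein (running total 22.0 g).
Take 3 servings of sunflower seeds: uses 15 mg sodium, +15.0 g protein (running total 37.0 g).
Take 2 servings of peanut butter: uses 202 mg sodium, +14.0 g protein (running total 51.0 g).
Take 0.06818 servings of sweet potato: uses 3 mg sodium, +0.1 g protein (running total 51.1 g).
Filling greedily by protein-per-mg sodium is optimal for one linear limit, giving 51.1 g.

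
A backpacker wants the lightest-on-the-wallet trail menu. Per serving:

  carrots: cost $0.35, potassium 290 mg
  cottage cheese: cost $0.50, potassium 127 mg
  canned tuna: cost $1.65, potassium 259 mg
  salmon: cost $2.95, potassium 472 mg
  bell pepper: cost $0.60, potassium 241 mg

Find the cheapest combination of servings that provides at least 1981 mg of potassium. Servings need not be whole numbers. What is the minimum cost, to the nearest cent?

Cost per mg of potassium: carrots $0.0012, bell pepper $0.0025, cottage cheese $0.0039, salmon $0.0063, canned tuna $0.0064.
With no serving limits, use only carrots: 1981 mg / 290 mg = 6.831 servings × $0.35 = $2.39.

$2.39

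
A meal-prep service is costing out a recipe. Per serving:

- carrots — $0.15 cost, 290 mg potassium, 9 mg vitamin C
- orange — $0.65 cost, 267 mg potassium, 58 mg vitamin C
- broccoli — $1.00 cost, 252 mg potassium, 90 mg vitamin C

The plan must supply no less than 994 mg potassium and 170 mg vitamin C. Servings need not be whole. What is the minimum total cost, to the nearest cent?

$1.95

Check every corner: each single food scaled to meet both minima, and each pair solved so both constraints bind.
carrots only: max(994/290, 170/9) = 18.89 servings → $2.83.
orange only: max(994/267, 170/58) = 3.723 servings → $2.42.
broccoli only: max(994/252, 170/90) = 3.944 servings → $3.94.
carrots + orange with both tight: 0.8505 servings and 2.799 servings → $1.95.
carrots + broccoli with both tight: 1.956 servings and 1.693 servings → $1.99.
orange + broccoli with both targets exact would need a negative amount; discard.
So the least-cost plan costs $1.95.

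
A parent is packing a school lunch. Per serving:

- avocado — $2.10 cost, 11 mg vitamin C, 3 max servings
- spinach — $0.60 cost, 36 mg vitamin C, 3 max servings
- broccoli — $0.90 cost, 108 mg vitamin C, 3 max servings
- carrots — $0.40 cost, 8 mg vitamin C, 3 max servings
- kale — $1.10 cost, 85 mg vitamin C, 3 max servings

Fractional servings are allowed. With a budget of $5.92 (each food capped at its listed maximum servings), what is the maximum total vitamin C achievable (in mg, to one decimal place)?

Vitamin C per dollar: broccoli 120, kale 77.27, spinach 60, carrots 20, avocado 5.238.
Take 3 servings of broccoli: spends $2.70, +324.0 mg vitamin C (running total 324.0 mg).
Take 2.927 servings of kale: spends $3.22, +248.8 mg vitamin C (running total 572.8 mg).
Greedy by best ratio exhausts the cost allowance optimally: 572.8 mg.

572.8 mg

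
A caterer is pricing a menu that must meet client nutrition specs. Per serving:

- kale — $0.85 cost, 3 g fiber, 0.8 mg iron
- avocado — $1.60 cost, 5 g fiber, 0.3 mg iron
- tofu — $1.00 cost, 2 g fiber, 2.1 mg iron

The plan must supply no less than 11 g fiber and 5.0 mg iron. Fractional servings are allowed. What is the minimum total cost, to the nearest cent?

$3.69

This is a tiny linear program; its minimum lies at a vertex of the feasible set. List the vertices and price them.
kale only: max(11/3, 5.0/0.8) = 6.25 servings → $5.31.
avocado only: max(11/5, 5.0/0.3) = 16.67 servings → $26.67.
tofu only: max(11/2, 5.0/2.1) = 5.5 servings → $5.50.
kale + avocado: intersection lies outside the first quadrant.
kale + tofu with both tight: 2.787 servings and 1.319 servings → $3.69.
avocado + tofu with both tight: 1.323 servings and 2.192 servings → $4.31.
So the least-cost plan costs $3.69.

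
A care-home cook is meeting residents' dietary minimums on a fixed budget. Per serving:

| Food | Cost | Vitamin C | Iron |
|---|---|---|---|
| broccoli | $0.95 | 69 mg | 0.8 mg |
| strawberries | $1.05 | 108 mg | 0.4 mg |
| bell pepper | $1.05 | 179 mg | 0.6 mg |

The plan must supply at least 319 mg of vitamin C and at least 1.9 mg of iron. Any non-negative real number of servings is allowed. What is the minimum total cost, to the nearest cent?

$2.67

broccoli only: max(319/69, 1.9/0.8) = 4.623 servings → $4.39.
strawberries only: max(319/108, 1.9/0.4) = 4.75 servings → $4.99.
bell pepper only: max(319/179, 1.9/0.6) = 3.167 servings → $3.33.
broccoli + strawberries with both tight: 1.32 servings and 2.111 servings → $3.47.
broccoli + bell pepper with both tight: 1.461 servings and 1.219 servings → $2.67.
strawberries + bell pepper: the both-tight solution has a negative serving — not a feasible corner.
The minimum over all feasible corners is $2.67.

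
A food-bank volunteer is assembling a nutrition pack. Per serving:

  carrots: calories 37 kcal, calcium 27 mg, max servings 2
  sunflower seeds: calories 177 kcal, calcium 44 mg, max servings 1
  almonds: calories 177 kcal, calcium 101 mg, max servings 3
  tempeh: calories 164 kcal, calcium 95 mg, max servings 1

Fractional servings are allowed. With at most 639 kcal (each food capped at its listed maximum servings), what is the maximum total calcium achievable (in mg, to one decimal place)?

Calcium per kcal: carrots 0.7297, tempeh 0.5793, almonds 0.5706, sunflower seeds 0.2486.
Take 2 servings of carrots: uses 74 kcal, +54.0 mg calcium (running total 54.0 mg).
Take 1 serving of tempeh: uses 164 kcal, +95.0 mg calcium (running total 149.0 mg).
Take 2.266 servings of almonds: uses 401 kcal, +228.8 mg calcium (running total 377.8 mg).
Greedy by best ratio exhausts the calories allowance optimally: 377.8 mg.

377.8 mg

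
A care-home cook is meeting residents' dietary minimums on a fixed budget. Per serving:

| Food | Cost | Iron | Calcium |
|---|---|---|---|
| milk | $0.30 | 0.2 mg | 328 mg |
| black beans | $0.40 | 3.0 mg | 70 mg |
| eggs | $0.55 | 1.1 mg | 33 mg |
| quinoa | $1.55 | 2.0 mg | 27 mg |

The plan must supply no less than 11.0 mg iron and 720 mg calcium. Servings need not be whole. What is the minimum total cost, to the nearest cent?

This is a tiny linear program; its minimum lies at a vertex of the feasible set. List the vertices and price them.
milk only: max(11.0/0.2, 720/328) = 55 servings → $16.50.
black beans only: max(11.0/3.0, 720/70) = 10.29 servings → $4.11.
eggs only: max(11.0/1.1, 720/33) = 21.82 servings → $12.00.
quinoa only: max(11.0/2.0, 720/27) = 26.67 servings → $41.33.
milk + black beans with both tight: 1.433 servings and 3.571 servings → $1.86.
milk + eggs with both tight: 1.211 servings and 9.78 servings → $5.74.
milk + quinoa with both tight: 1.757 servings and 5.324 servings → $8.78.
black beans + eggs: intersection lies outside the first quadrant.
black beans + quinoa: intersection lies outside the first quadrant.
eggs + quinoa: the both-tight solution has a negative serving — not a feasible corner.
The minimum over all feasible corners is $1.86.

$1.86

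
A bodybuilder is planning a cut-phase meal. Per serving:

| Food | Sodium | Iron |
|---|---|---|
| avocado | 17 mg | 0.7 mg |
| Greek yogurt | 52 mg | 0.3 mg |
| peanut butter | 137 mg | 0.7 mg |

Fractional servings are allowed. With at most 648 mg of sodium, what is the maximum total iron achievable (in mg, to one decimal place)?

Iron per mg sodium: avocado 0.04118, Greek yogurt 0.005769, peanut butter 0.005109.
With no serving limits, spend the whole sodium allowance on avocado: 648 mg / 17 mg × 0.7 mg = 26.7 mg.

26.7 mg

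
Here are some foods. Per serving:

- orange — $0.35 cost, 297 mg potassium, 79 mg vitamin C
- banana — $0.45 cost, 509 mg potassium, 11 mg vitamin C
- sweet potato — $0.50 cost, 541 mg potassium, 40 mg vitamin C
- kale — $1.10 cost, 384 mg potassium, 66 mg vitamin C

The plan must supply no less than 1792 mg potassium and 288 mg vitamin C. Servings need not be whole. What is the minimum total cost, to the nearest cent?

For a min-cost LP with two ≥-constraints, a basic feasible solution has at most two positive variables.
orange only: max(1792/297, 288/79) = 6.034 servings → $2.11.
banana only: max(1792/509, 288/11) = 26.18 servings → $11.78.
sweet potato only: max(1792/541, 288/40) = 7.2 servings → $3.60.
kale only: max(1792/384, 288/66) = 4.667 servings → $5.13.
orange + banana with both tight: 3.434 servings and 1.517 servings → $1.88.
orange + sweet potato with both tight: 2.726 servings and 1.816 servings → $1.86.
orange + kale: intersection lies outside the first quadrant.
banana + sweet potato with both targets exact would need a negative amount; discard.
banana + kale with both tight: 0.2615 servings and 4.32 servings → $4.87.
sweet potato + kale with both tight: 0.3775 servings and 4.135 servings → $4.74.
The minimum over all feasible corners is $1.86.

$1.86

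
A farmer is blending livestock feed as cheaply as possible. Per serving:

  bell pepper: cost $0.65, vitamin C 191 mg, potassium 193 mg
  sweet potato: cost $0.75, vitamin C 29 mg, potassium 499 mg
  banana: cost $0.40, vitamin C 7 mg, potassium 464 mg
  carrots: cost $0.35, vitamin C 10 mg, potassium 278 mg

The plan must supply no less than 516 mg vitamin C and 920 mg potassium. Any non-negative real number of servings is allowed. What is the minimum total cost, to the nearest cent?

$2.08

At the optimum either one food covers both requirements or two foods hit both targets exactly; no other combination can be cheaper.
bell pepper only: max(516/191, 920/193) = 4.767 servings → $3.10.
sweet potato only: max(516/29, 920/499) = 17.79 servings → $13.34.
banana only: max(516/7, 920/464) = 73.71 servings → $29.49.
carrots only: max(516/10, 920/278) = 51.6 servings → $18.06.
bell pepper + sweet potato with both tight: 2.573 servings and 0.8486 servings → $2.31.
bell pepper + banana with both tight: 2.67 servings and 0.8723 servings → $2.08.
bell pepper + carrots with both tight: 2.624 servings and 1.488 servings → $2.23.
sweet potato + banana: the both-tight solution has a negative serving — not a feasible corner.
sweet potato + carrots: the both-tight solution has a negative serving — not a feasible corner.
banana + carrots with both targets exact would need a negative amount; discard.
The minimum over all feasible corners is $2.08.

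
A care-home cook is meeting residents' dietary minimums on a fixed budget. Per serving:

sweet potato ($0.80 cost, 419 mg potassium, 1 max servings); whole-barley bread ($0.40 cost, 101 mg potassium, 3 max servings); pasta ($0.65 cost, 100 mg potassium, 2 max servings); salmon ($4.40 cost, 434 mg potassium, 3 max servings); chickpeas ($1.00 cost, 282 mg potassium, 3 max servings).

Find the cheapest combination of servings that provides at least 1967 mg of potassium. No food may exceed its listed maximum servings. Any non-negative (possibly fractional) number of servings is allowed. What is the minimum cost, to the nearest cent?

Cost per mg of potassium: sweet potato $0.0019, chickpeas $0.0035, whole-barley bread $0.0040, pasta $0.0065, salmon $0.0101.
Take 1 serving of sweet potato: +419.0 mg potassium for $0.80 (total $0.80, still need 1548.0 mg).
Take 3 servings of chickpeas: +846.0 mg potassium for $3.00 (total $3.80, still need 702.0 mg).
Take 3 servings of whole-barley bread: +303.0 mg potassium for $1.20 (total $5.00, still need 399.0 mg).
Take 2 servings of pasta: +200.0 mg potassium for $1.30 (total $6.30, still need 199.0 mg).
Take 0.4585 servings of salmon: +199.0 mg potassium for $2.02 (total $8.32, still need 0.0 mg).
Greedy by cheapest-per-mg is optimal for a single linear constraint, so the minimum cost is $8.32.

$8.32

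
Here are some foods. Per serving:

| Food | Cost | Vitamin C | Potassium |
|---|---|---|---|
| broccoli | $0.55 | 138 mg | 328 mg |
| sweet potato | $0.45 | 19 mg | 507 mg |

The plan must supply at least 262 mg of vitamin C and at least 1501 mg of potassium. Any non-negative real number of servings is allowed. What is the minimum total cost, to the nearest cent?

Minimising a linear cost over {vitamin C ≥ 262, potassium ≥ 1501, servings ≥ 0} — the optimum is at a vertex, using one or two foods.
broccoli only: max(262/138, 1501/328) = 4.576 servings → $2.52.
sweet potato only: max(262/19, 1501/507) = 13.79 servings → $6.21.
broccoli + sweet potato with both tight: 1.637 servings and 1.902 servings → $1.76.
Cheapest feasible corner: $1.76.

$1.76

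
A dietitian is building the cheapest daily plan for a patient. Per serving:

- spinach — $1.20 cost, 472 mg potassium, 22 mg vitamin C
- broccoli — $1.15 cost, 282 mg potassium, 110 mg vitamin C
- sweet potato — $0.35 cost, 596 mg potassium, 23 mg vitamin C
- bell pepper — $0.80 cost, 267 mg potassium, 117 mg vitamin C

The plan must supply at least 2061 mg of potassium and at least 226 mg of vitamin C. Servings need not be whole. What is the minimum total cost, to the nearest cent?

$2.09

At the optimum either one food covers both requirements or two foods hit both targets exactly; no other combination can be cheaper.
spinach only: max(2061/472, 226/22) = 10.27 servings → $12.33.
broccoli only: max(2061/282, 226/110) = 7.309 servings → $8.40.
sweet potato only: max(2061/596, 226/23) = 9.826 servings → $3.44.
bell pepper only: max(2061/267, 226/117) = 7.719 servings → $6.18.
spinach + broccoli with both tight: 3.565 servings and 1.342 servings → $5.82.
spinach + sweet potato with both targets exact would need a negative amount; discard.
spinach + bell pepper with both tight: 3.664 servings and 1.243 servings → $5.39.
broccoli + sweet potato with both tight: 1.478 servings and 2.759 servings → $2.66.
broccoli + bell pepper: the both-tight solution has a negative serving — not a feasible corner.
sweet potato + bell pepper with both tight: 2.843 servings and 1.373 servings → $2.09.
Cheapest feasible corner: $2.09.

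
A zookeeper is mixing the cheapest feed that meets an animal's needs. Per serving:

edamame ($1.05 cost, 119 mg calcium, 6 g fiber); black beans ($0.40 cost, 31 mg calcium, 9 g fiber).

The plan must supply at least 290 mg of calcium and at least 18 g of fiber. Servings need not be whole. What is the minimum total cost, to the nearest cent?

This is a tiny linear program; its minimum lies at a vertex of the feasible set. List the vertices and price them.
edamame only: max(290/119, 18/6) = 3 servings → $3.15.
black beans only: max(290/31, 18/9) = 9.355 servings → $3.74.
edamame + black beans with both tight: 2.319 servings and 0.4542 servings → $2.62.
The minimum over all feasible corners is $2.62.

$2.62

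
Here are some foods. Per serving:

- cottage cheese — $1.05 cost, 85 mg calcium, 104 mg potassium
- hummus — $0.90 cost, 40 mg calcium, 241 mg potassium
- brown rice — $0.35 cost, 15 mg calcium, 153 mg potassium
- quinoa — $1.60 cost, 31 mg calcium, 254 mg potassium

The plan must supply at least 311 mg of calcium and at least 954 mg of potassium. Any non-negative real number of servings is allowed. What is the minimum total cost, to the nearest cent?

$4.54

Minimising a linear cost over {calcium ≥ 311, potassium ≥ 954, servings ≥ 0} — the optimum is at a vertex, using one or two foods.
cottage cheese only: max(311/85, 954/104) = 9.173 servings → $9.63.
hummus only: max(311/40, 954/241) = 7.775 servings → $7.00.
brown rice only: max(311/15, 954/153) = 20.73 servings → $7.26.
quinoa only: max(311/31, 954/254) = 10.03 servings → $16.05.
cottage cheese + hummus with both tight: 2.254 servings and 2.986 servings → $5.05.
cottage cheese + brown rice with both tight: 2.907 servings and 4.259 servings → $4.54.
cottage cheese + quinoa with both tight: 2.691 servings and 2.654 servings → $7.07.
hummus + brown rice: the both-tight solution has a negative serving — not a feasible corner.
hummus + quinoa: the both-tight solution has a negative serving — not a feasible corner.
brown rice + quinoa with both targets exact would need a negative amount; discard.
So the least-cost plan costs $4.54.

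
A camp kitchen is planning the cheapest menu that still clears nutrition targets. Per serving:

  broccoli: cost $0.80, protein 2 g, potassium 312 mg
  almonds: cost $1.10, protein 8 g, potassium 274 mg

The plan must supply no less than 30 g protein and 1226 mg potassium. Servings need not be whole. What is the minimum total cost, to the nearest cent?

$4.55

This is a tiny linear program; its minimum lies at a vertex of the feasible set. List the vertices and price them.
broccoli only: max(30/2, 1226/312) = 15 servings → $12.00.
almonds only: max(30/8, 1226/274) = 4.474 servings → $4.92.
broccoli + almonds with both tight: 0.8152 servings and 3.546 servings → $4.55.
Cheapest feasible corner: $4.55.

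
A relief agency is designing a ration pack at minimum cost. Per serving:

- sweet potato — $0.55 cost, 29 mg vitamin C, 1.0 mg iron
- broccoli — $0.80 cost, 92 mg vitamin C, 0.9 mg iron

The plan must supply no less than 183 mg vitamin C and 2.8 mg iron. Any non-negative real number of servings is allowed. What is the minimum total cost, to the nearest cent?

sweet potato only: max(183/29, 2.8/1.0) = 6.31 servings → $3.47.
broccoli only: max(183/92, 2.8/0.9) = 3.111 servings → $2.49.
sweet potato + broccoli with both tight: 1.41 servings and 1.545 servings → $2.01.
Cheapest feasible corner: $2.01.

$2.01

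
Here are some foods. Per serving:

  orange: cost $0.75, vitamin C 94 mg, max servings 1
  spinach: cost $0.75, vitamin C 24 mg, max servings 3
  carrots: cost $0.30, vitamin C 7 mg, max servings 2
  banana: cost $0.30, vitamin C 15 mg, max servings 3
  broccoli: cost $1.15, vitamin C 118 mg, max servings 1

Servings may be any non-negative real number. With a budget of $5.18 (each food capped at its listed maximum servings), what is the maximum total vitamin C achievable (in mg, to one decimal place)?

Vitamin C per dollar: orange 125.3, broccoli 102.6, banana 50, spinach 32, carrots 23.33.
Take 1 serving of orange: spends $0.75, +94.0 mg vitamin C (running total 94.0 mg).
Take 1 serving of broccoli: spends $1.15, +118.0 mg vitamin C (running total 212.0 mg).
Take 3 servings of banana: spends $0.90, +45.0 mg vitamin C (running total 257.0 mg).
Take 3 servings of spinach: spends $2.25, +72.0 mg vitamin C (running total 329.0 mg).
Take 0.4333 servings of carrots: spends $0.13, +3.0 mg vitamin C (running total 332.0 mg).
Greedy by best ratio exhausts the cost allowance optimally: 332.0 mg.

332.0 mg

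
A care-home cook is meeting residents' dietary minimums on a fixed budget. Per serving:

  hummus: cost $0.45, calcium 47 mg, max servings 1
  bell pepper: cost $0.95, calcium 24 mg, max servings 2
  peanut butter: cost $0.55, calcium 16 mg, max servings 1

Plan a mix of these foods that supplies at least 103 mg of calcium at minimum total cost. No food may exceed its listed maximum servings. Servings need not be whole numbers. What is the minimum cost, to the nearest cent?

Cost per mg of calcium: hummus $0.0096, peanut butter $0.0344, bell pepper $0.0396.
Take 1 serving of hummus: +47.0 mg calcium for $0.45 (total $0.45, still need 56.0 mg).
Take 1 serving of peanut butter: +16.0 mg calcium for $0.55 (total $1.00, still need 40.0 mg).
Take 1.667 servings of bell pepper: +40.0 mg calcium for $1.58 (total $2.58, still need 0.0 mg).
Filling from the cheapest source first is optimal under one linear minimum: $2.58.

$2.58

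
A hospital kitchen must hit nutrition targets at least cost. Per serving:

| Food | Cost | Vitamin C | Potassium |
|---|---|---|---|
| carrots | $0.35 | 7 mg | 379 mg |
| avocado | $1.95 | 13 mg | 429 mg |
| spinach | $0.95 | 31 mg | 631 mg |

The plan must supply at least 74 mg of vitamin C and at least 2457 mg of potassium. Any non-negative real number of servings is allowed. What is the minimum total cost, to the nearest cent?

$2.81

The cheapest plan sits at a corner of the feasible region — with two constraints it uses at most two foods.
carrots only: max(74/7, 2457/379) = 10.57 servings → $3.70.
avocado only: max(74/13, 2457/429) = 5.727 servings → $11.17.
spinach only: max(74/31, 2457/631) = 3.894 servings → $3.70.
carrots + avocado with both tight: 0.1014 servings and 5.638 servings → $11.03.
carrots + spinach with both tight: 4.02 servings and 1.479 servings → $2.81.
avocado + spinach: the both-tight solution has a negative serving — not a feasible corner.
The minimum over all feasible corners is $2.81.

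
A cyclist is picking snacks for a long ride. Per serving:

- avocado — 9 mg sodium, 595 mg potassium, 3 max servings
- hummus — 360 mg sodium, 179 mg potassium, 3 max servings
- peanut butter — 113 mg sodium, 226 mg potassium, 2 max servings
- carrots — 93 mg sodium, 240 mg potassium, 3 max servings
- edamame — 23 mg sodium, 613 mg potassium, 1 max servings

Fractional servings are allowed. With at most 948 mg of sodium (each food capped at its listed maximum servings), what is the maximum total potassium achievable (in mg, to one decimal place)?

3765.4 mg

Potassium per mg sodium: avocado 66.11, edamame 26.65, carrots 2.581, peanut butter 2, hummus 0.4972.
Take 3 servings of avocado: uses 27 mg sodium, +1785.0 mg potassium (running total 1785.0 mg).
Take 1 serving of edamame: uses 23 mg sodium, +613.0 mg potassium (running total 2398.0 mg).
Take 3 servings of carrots: uses 279 mg sodium, +720.0 mg potassium (running total 3118.0 mg).
Take 2 servings of peanut butter: uses 226 mg sodium, +452.0 mg potassium (running total 3570.0 mg).
Take 1.092 servings of hummus: uses 393 mg sodium, +195.4 mg potassium (running total 3765.4 mg).
Filling greedily by potassium-per-mg sodium is optimal for one linear limit, giving 3765.4 mg.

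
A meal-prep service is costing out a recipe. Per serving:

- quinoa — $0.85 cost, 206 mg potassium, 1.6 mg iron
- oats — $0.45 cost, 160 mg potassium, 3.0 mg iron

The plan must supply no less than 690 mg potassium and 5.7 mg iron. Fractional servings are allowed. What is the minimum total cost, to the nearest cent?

$1.94

An LP optimum is at a vertex; with two nutrient constraints at most two foods are used. Check each candidate.
quinoa only: max(690/206, 5.7/1.6) = 3.562 servings → $3.03.
oats only: max(690/160, 5.7/3.0) = 4.312 servings → $1.94.
quinoa + oats with both tight: 3.199 servings and 0.1939 servings → $2.81.
Cheapest feasible corner: $1.94.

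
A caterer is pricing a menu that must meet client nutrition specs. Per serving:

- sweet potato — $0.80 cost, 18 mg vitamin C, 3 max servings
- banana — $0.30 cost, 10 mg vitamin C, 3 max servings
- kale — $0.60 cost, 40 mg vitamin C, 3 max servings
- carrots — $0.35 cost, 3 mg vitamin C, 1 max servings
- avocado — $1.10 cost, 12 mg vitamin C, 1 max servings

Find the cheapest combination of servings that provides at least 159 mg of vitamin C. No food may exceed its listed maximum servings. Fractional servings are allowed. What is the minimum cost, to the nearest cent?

Cost per mg of vitamin C: kale $0.0150, banana $0.0300, sweet potato $0.0444, avocado $0.0917, carrots $0.1167.
Take 3 servings of kale: +120.0 mg vitamin C for $1.80 (total $1.80, still need 39.0 mg).
Take 3 servings of banana: +30.0 mg vitamin C for $0.90 (total $2.70, still need 9.0 mg).
Take 0.5 servings of sweet potato: +9.0 mg vitamin C for $0.40 (total $3.10, still need 0.0 mg).
Greedy by cheapest-per-mg is optimal for a single linear constraint, so the minimum cost is $3.10.

$3.10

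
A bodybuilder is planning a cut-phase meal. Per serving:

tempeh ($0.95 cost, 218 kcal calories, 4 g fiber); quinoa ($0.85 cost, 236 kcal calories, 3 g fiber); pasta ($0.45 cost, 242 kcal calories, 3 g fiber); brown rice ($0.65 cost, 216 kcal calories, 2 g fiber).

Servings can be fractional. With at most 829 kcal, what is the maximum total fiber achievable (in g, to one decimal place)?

15.2 g

Fiber per kcal: tempeh 0.01835, quinoa 0.01271, pasta 0.0124, brown rice 0.009259.
With no serving limits, spend the whole calories allowance on tempeh: 829 kcal / 218 kcal × 4 g = 15.2 g.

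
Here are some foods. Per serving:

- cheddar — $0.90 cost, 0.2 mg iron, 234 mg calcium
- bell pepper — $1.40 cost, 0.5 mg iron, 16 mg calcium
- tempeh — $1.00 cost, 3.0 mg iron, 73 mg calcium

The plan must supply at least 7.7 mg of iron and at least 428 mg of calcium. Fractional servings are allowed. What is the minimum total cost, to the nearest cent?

$3.44

With two linear requirements the optimum uses one or two foods; enumerate the corners.
cheddar only: max(7.7/0.2, 428/234) = 38.5 servings → $34.65.
bell pepper only: max(7.7/0.5, 428/16) = 26.75 servings → $37.45.
tempeh only: max(7.7/3.0, 428/73) = 5.863 servings → $5.86.
cheddar + bell pepper with both tight: 0.7979 servings and 15.08 servings → $21.83.
cheddar + tempeh with both tight: 1.05 servings and 2.497 servings → $3.44.
bell pepper + tempeh: the both-tight solution has a negative serving — not a feasible corner.
Cheapest feasible corner: $3.44.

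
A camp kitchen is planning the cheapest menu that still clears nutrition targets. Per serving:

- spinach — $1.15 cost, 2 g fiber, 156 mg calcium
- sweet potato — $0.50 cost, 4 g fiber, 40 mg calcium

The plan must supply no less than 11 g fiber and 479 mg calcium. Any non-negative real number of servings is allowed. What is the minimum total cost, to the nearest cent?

Minimising a linear cost over {fiber ≥ 11, calcium ≥ 479, servings ≥ 0} — the optimum is at a vertex, using one or two foods.
spinach only: max(11/2, 479/156) = 5.5 servings → $6.33.
sweet potato only: max(11/4, 479/40) = 11.97 servings → $5.99.
spinach + sweet potato with both tight: 2.713 servings and 1.393 servings → $3.82.
So the least-cost plan costs $3.82.

$3.82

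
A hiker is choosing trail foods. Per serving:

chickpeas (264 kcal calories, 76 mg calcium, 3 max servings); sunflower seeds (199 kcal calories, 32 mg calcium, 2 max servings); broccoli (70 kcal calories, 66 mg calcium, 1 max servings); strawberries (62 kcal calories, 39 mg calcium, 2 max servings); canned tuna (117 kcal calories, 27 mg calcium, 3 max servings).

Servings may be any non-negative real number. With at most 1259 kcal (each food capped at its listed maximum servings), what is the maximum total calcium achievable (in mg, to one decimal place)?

Calcium per kcal: broccoli 0.9429, strawberries 0.629, chickpeas 0.2879, canned tuna 0.2308, sunflower seeds 0.1608.
Take 1 serving of broccoli: uses 70 kcal, +66.0 mg calcium (running total 66.0 mg).
Take 2 servings of strawberries: uses 124 kcal, +78.0 mg calcium (running total 144.0 mg).
Take 3 servings of chickpeas: uses 792 kcal, +228.0 mg calcium (running total 372.0 mg).
Take 2.333 servings of canned tuna: uses 273 kcal, +63.0 mg calcium (running total 435.0 mg).
Greedy by best ratio exhausts the calories allowance optimally: 435.0 mg.

435.0 mg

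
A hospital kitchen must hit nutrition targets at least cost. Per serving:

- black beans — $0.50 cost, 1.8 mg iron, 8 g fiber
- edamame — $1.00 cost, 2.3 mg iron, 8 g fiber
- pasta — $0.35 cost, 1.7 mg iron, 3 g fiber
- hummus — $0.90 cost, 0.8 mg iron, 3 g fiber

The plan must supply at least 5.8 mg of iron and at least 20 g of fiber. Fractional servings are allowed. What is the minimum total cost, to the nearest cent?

The cheapest plan sits at a corner of the feasible region — with two constraints it uses at most two foods.
black beans only: max(5.8/1.8, 20/8) = 3.222 servings → $1.61.
edamame only: max(5.8/2.3, 20/8) = 2.522 servings → $2.52.
pasta only: max(5.8/1.7, 20/3) = 6.667 servings → $2.33.
hummus only: max(5.8/0.8, 20/3) = 7.25 servings → $6.53.
black beans + edamame: the both-tight solution has a negative serving — not a feasible corner.
black beans + pasta with both tight: 2.024 servings and 1.268 servings → $1.46.
black beans + hummus: intersection lies outside the first quadrant.
edamame + pasta with both tight: 2.478 servings and 0.0597 servings → $2.50.
edamame + hummus: the both-tight solution has a negative serving — not a feasible corner.
pasta + hummus with both tight: 0.5185 servings and 6.148 servings → $5.71.
So the least-cost plan costs $1.46.

$1.46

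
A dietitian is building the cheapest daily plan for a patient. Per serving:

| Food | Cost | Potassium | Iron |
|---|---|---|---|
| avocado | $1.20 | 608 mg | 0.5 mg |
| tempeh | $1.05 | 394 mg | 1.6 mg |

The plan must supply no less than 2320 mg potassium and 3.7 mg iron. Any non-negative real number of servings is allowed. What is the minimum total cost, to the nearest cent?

$4.96

A basic optimal solution has at most two foods positive. Try each food alone and each pair with both targets met exactly.
avocado only: max(2320/608, 3.7/0.5) = 7.4 servings → $8.88.
tempeh only: max(2320/394, 3.7/1.6) = 5.888 servings → $6.18.
avocado + tempeh with both tight: 2.906 servings and 1.404 servings → $4.96.
So the least-cost plan costs $4.96.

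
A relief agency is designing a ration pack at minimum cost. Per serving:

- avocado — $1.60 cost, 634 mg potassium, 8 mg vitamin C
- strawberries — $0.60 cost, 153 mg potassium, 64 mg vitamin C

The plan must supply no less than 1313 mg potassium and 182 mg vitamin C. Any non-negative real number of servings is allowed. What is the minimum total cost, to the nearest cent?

avocado only: max(1313/634, 182/8) = 22.75 servings → $36.40.
strawberries only: max(1313/153, 182/64) = 8.582 servings → $5.15.
avocado + strawberries with both tight: 1.428 servings and 2.665 servings → $3.88.
So the least-cost plan costs $3.88.

$3.88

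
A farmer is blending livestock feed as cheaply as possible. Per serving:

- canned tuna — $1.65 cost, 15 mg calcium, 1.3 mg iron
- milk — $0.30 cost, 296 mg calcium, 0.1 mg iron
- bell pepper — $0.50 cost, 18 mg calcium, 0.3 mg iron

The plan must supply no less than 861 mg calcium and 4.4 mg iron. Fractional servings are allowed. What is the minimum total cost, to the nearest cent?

$6.06

For a min-cost LP with two ≥-constraints, a basic feasible solution has at most two positive variables.
canned tuna only: max(861/15, 4.4/1.3) = 57.4 servings → $94.71.
milk only: max(861/296, 4.4/0.1) = 44 servings → $13.20.
bell pepper only: max(861/18, 4.4/0.3) = 47.83 servings → $23.92.
canned tuna + milk with both tight: 3.173 servings and 2.748 servings → $6.06.
canned tuna + bell pepper with both targets exact would need a negative amount; discard.
milk + bell pepper with both tight: 2.059 servings and 13.98 servings → $7.61.
So the least-cost plan costs $6.06.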